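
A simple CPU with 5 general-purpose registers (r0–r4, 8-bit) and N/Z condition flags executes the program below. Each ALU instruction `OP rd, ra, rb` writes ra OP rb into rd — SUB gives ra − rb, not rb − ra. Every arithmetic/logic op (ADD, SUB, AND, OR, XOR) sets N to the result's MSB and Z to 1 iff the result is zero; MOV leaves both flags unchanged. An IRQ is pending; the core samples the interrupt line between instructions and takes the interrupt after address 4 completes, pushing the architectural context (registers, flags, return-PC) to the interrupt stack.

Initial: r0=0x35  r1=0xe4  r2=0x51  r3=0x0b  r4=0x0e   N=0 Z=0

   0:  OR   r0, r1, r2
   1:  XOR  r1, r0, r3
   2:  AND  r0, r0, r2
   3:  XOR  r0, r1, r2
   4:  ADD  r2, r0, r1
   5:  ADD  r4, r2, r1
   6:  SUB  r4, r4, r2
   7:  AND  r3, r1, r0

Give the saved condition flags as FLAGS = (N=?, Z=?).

FLAGS = (N=1, Z=0)

after  0: r0=0xf5 r1=0xe4 r2=0x51 r3=0x0b r4=0x0e  N=1 Z=0
after  1: r0=0xf5 r1=0xfe r2=0x51 r3=0x0b r4=0x0e  N=1 Z=0
after  2: r0=0x51 r1=0xfe r2=0x51 r3=0x0b r4=0x0e  N=0 Z=0
after  3: r0=0xaf r1=0xfe r2=0x51 r3=0x0b r4=0x0e  N=1 Z=0
after  4: r0=0xaf r1=0xfe r2=0xad r3=0x0b r4=0x0e  N=1 Z=0
-- IRQ taken; context saved, return-PC = 5 --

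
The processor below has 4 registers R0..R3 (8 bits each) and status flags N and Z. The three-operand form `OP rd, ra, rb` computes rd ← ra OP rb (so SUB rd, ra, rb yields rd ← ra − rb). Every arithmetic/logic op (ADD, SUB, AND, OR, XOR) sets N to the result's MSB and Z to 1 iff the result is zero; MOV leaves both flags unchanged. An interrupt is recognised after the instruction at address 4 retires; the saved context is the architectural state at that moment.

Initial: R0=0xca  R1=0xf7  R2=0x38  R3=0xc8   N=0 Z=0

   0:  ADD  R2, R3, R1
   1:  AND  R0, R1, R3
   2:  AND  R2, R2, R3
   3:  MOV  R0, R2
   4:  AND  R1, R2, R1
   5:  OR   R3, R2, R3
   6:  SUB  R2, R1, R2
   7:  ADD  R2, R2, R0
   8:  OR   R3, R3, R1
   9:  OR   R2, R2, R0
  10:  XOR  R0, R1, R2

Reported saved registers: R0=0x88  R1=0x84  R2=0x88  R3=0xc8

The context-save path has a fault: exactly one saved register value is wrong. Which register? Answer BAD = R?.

after  0: R0=0xca R1=0xf7 R2=0xbf R3=0xc8  N=1 Z=0
after  1: R0=0xc0 R1=0xf7 R2=0xbf R3=0xc8  N=1 Z=0
after  2: R0=0xc0 R1=0xf7 R2=0x88 R3=0xc8  N=1 Z=0
after  3: R0=0x88 R1=0xf7 R2=0x88 R3=0xc8  N=1 Z=0
after  4: R0=0x88 R1=0x80 R2=0x88 R3=0xc8  N=1 Z=0
-- IRQ taken; context saved, return-PC = 5 --
mismatch: R1: reported 0x84 vs actual 0x80

BAD = R1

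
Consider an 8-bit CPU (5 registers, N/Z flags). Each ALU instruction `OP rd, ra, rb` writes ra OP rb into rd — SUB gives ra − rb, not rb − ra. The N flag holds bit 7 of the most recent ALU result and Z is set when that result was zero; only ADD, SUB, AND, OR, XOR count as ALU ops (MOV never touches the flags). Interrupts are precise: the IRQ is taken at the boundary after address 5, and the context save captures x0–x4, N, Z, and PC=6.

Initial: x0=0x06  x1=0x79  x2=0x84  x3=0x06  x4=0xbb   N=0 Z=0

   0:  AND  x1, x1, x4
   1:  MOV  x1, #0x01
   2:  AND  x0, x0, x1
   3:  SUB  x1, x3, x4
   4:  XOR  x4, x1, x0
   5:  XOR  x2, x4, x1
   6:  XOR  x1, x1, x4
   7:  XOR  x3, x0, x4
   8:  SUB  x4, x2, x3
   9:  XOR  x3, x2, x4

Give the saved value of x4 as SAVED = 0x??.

SAVED = 0x4b

after  0: x0=0x06 x1=0x39 x2=0x84 x3=0x06 x4=0xbb  N=0 Z=0
after  1: x0=0x06 x1=0x01 x2=0x84 x3=0x06 x4=0xbb  N=0 Z=0
after  2: x0=0x00 x1=0x01 x2=0x84 x3=0x06 x4=0xbb  N=0 Z=1
after  3: x0=0x00 x1=0x4b x2=0x84 x3=0x06 x4=0xbb  N=0 Z=0
after  4: x0=0x00 x1=0x4b x2=0x84 x3=0x06 x4=0x4b  N=0 Z=0
after  5: x0=0x00 x1=0x4b x2=0x00 x3=0x06 x4=0x4b  N=0 Z=1
-- IRQ taken; context saved, return-PC = 6 --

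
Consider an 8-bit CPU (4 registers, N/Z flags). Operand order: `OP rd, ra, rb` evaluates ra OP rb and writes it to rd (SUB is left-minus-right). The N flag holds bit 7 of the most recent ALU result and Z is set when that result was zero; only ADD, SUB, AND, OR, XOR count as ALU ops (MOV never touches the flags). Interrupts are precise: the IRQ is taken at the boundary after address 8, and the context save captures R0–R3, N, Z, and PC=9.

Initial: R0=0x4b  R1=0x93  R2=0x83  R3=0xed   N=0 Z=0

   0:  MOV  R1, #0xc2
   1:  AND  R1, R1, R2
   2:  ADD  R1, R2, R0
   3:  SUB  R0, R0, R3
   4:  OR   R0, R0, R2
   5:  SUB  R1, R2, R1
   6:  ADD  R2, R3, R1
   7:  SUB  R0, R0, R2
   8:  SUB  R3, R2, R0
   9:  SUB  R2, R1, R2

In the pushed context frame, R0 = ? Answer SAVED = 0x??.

SAVED = 0x3d

after  0: R0=0x4b R1=0xc2 R2=0x83 R3=0xed  N=0 Z=0
after  1: R0=0x4b R1=0x82 R2=0x83 R3=0xed  N=1 Z=0
after  2: R0=0x4b R1=0xce R2=0x83 R3=0xed  N=1 Z=0
after  3: R0=0x5e R1=0xce R2=0x83 R3=0xed  N=0 Z=0
after  4: R0=0xdf R1=0xce R2=0x83 R3=0xed  N=1 Z=0
after  5: R0=0xdf R1=0xb5 R2=0x83 R3=0xed  N=1 Z=0
after  6: R0=0xdf R1=0xb5 R2=0xa2 R3=0xed  N=1 Z=0
after  7: R0=0x3d R1=0xb5 R2=0xa2 R3=0xed  N=0 Z=0
after  8: R0=0x3d R1=0xb5 R2=0xa2 R3=0x65  N=0 Z=0
-- IRQ taken; context saved, return-PC = 9 --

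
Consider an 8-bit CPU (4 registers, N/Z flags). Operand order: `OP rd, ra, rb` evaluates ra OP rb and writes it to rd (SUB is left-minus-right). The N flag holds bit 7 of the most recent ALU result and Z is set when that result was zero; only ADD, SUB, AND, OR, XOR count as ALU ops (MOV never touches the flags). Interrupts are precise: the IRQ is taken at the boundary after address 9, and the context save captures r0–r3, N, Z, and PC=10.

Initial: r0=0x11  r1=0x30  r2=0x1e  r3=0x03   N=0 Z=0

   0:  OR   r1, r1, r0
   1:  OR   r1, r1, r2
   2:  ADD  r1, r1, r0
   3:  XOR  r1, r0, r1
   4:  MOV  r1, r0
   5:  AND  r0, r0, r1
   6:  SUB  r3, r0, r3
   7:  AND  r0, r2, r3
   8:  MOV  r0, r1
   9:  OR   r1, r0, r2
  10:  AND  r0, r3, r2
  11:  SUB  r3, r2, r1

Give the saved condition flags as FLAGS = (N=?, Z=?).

FLAGS = (N=0, Z=0)

after  0: r0=0x11 r1=0x31 r2=0x1e r3=0x03  N=0 Z=0
after  1: r0=0x11 r1=0x3f r2=0x1e r3=0x03  N=0 Z=0
after  2: r0=0x11 r1=0x50 r2=0x1e r3=0x03  N=0 Z=0
after  3: r0=0x11 r1=0x41 r2=0x1e r3=0x03  N=0 Z=0
after  4: r0=0x11 r1=0x11 r2=0x1e r3=0x03  N=0 Z=0
after  5: r0=0x11 r1=0x11 r2=0x1e r3=0x03  N=0 Z=0
after  6: r0=0x11 r1=0x11 r2=0x1e r3=0x0e  N=0 Z=0
after  7: r0=0x0e r1=0x11 r2=0x1e r3=0x0e  N=0 Z=0
after  8: r0=0x11 r1=0x11 r2=0x1e r3=0x0e  N=0 Z=0
after  9: r0=0x11 r1=0x1f r2=0x1e r3=0x0e  N=0 Z=0
-- IRQ taken; context saved, return-PC = 10 --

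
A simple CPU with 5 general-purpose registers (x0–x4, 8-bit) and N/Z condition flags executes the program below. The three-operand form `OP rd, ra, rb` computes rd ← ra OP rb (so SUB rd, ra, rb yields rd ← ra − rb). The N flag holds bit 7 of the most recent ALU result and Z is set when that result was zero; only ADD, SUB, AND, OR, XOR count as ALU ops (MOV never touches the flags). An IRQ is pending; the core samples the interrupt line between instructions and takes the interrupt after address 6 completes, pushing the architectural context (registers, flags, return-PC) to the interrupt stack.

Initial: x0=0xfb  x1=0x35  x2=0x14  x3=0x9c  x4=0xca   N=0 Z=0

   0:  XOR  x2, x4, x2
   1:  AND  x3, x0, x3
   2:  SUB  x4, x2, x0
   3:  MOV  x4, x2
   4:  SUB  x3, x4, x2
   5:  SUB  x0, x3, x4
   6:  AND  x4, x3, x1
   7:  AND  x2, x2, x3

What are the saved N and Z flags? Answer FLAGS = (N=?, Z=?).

after  0: x0=0xfb x1=0x35 x2=0xde x3=0x9c x4=0xca  N=1 Z=0
after  1: x0=0xfb x1=0x35 x2=0xde x3=0x98 x4=0xca  N=1 Z=0
after  2: x0=0xfb x1=0x35 x2=0xde x3=0x98 x4=0xe3  N=1 Z=0
after  3: x0=0xfb x1=0x35 x2=0xde x3=0x98 x4=0xde  N=1 Z=0
after  4: x0=0xfb x1=0x35 x2=0xde x3=0x00 x4=0xde  N=0 Z=1
after  5: x0=0x22 x1=0x35 x2=0xde x3=0x00 x4=0xde  N=0 Z=0
after  6: x0=0x22 x1=0x35 x2=0xde x3=0x00 x4=0x00  N=0 Z=1
-- IRQ taken; context saved, return-PC = 7 --

FLAGS = (N=0, Z=1)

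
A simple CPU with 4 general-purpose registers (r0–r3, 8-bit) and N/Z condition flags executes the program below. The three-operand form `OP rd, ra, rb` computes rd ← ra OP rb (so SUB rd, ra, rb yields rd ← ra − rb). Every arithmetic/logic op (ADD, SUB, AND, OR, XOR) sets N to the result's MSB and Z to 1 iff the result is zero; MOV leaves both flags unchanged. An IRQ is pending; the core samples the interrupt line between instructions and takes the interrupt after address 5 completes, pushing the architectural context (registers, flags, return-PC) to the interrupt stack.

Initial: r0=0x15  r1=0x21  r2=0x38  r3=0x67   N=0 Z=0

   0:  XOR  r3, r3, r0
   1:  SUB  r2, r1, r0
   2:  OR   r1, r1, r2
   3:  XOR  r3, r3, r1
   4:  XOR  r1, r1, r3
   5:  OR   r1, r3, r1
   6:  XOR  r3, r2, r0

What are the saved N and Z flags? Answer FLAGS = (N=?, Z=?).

after  0: r0=0x15 r1=0x21 r2=0x38 r3=0x72  N=0 Z=0
after  1: r0=0x15 r1=0x21 r2=0x0c r3=0x72  N=0 Z=0
after  2: r0=0x15 r1=0x2d r2=0x0c r3=0x72  N=0 Z=0
after  3: r0=0x15 r1=0x2d r2=0x0c r3=0x5f  N=0 Z=0
after  4: r0=0x15 r1=0x72 r2=0x0c r3=0x5f  N=0 Z=0
after  5: r0=0x15 r1=0x7f r2=0x0c r3=0x5f  N=0 Z=0
-- IRQ taken; context saved, return-PC = 6 --

FLAGS = (N=0, Z=0)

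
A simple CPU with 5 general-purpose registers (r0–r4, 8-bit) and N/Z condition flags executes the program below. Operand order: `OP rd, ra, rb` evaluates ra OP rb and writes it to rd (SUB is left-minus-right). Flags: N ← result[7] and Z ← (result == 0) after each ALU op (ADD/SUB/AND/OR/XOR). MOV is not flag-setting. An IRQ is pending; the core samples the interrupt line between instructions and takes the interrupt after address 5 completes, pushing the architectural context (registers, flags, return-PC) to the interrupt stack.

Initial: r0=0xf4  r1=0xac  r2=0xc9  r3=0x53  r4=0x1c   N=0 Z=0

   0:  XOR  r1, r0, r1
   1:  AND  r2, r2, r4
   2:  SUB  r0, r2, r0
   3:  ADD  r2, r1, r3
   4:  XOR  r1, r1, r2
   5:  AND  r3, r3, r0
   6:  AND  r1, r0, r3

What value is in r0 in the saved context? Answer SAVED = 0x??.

SAVED = 0x14

after  0: r0=0xf4 r1=0x58 r2=0xc9 r3=0x53 r4=0x1c  N=0 Z=0
after  1: r0=0xf4 r1=0x58 r2=0x08 r3=0x53 r4=0x1c  N=0 Z=0
after  2: r0=0x14 r1=0x58 r2=0x08 r3=0x53 r4=0x1c  N=0 Z=0
after  3: r0=0x14 r1=0x58 r2=0xab r3=0x53 r4=0x1c  N=1 Z=0
after  4: r0=0x14 r1=0xf3 r2=0xab r3=0x53 r4=0x1c  N=1 Z=0
after  5: r0=0x14 r1=0xf3 r2=0xab r3=0x10 r4=0x1c  N=0 Z=0
-- IRQ taken; context saved, return-PC = 6 --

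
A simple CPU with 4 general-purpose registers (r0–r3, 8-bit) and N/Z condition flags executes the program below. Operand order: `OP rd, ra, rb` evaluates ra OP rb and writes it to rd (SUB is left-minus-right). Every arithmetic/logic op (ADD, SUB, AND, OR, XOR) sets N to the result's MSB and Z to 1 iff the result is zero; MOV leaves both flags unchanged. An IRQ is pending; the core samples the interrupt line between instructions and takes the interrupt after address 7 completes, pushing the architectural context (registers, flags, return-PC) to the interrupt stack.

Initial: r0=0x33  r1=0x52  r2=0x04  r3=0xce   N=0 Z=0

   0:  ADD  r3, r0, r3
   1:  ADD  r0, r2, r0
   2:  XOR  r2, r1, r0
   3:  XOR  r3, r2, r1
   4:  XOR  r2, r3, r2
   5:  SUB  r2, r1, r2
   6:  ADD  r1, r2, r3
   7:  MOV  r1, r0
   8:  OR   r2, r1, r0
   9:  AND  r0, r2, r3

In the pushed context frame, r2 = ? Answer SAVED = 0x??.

after  0: r0=0x33 r1=0x52 r2=0x04 r3=0x01  N=0 Z=0
after  1: r0=0x37 r1=0x52 r2=0x04 r3=0x01  N=0 Z=0
after  2: r0=0x37 r1=0x52 r2=0x65 r3=0x01  N=0 Z=0
after  3: r0=0x37 r1=0x52 r2=0x65 r3=0x37  N=0 Z=0
after  4: r0=0x37 r1=0x52 r2=0x52 r3=0x37  N=0 Z=0
after  5: r0=0x37 r1=0x52 r2=0x00 r3=0x37  N=0 Z=1
after  6: r0=0x37 r1=0x37 r2=0x00 r3=0x37  N=0 Z=0
after  7: r0=0x37 r1=0x37 r2=0x00 r3=0x37  N=0 Z=0
-- IRQ taken; context saved, return-PC = 8 --

SAVED = 0x00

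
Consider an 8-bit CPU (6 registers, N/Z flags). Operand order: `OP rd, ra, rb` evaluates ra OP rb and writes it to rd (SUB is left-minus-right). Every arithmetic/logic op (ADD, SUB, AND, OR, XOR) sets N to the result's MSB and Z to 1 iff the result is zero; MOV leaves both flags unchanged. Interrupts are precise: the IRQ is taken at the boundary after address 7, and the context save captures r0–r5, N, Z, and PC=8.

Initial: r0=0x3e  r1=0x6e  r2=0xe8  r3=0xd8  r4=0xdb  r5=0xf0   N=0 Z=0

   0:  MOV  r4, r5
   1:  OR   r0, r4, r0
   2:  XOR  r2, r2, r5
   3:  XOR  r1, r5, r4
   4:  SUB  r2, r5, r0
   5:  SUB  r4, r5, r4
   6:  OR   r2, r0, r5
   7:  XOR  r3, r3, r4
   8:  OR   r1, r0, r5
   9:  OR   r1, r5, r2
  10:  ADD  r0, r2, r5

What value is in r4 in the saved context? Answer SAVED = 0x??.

after  0: r0=0x3e r1=0x6e r2=0xe8 r3=0xd8 r4=0xf0 r5=0xf0  N=0 Z=0
after  1: r0=0xfe r1=0x6e r2=0xe8 r3=0xd8 r4=0xf0 r5=0xf0  N=1 Z=0
after  2: r0=0xfe r1=0x6e r2=0x18 r3=0xd8 r4=0xf0 r5=0xf0  N=0 Z=0
after  3: r0=0xfe r1=0x00 r2=0x18 r3=0xd8 r4=0xf0 r5=0xf0  N=0 Z=1
after  4: r0=0xfe r1=0x00 r2=0xf2 r3=0xd8 r4=0xf0 r5=0xf0  N=1 Z=0
after  5: r0=0xfe r1=0x00 r2=0xf2 r3=0xd8 r4=0x00 r5=0xf0  N=0 Z=1
after  6: r0=0xfe r1=0x00 r2=0xfe r3=0xd8 r4=0x00 r5=0xf0  N=1 Z=0
after  7: r0=0xfe r1=0x00 r2=0xfe r3=0xd8 r4=0x00 r5=0xf0  N=1 Z=0
-- IRQ taken; context saved, return-PC = 8 --

SAVED = 0x00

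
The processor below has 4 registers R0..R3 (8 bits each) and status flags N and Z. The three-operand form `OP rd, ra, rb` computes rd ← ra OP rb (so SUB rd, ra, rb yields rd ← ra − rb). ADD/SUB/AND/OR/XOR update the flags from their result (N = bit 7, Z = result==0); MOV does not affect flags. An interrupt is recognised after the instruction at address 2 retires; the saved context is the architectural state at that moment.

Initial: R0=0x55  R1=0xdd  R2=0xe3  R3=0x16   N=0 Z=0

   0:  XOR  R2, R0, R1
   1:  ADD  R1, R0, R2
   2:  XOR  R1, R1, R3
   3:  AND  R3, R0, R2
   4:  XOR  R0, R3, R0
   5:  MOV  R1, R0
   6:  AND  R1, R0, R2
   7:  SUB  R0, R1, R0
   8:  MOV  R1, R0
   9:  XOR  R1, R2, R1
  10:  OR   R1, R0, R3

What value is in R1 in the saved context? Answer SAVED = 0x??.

SAVED = 0xcb

after  0: R0=0x55 R1=0xdd R2=0x88 R3=0x16  N=1 Z=0
after  1: R0=0x55 R1=0xdd R2=0x88 R3=0x16  N=1 Z=0
after  2: R0=0x55 R1=0xcb R2=0x88 R3=0x16  N=1 Z=0
-- IRQ taken; context saved, return-PC = 3 --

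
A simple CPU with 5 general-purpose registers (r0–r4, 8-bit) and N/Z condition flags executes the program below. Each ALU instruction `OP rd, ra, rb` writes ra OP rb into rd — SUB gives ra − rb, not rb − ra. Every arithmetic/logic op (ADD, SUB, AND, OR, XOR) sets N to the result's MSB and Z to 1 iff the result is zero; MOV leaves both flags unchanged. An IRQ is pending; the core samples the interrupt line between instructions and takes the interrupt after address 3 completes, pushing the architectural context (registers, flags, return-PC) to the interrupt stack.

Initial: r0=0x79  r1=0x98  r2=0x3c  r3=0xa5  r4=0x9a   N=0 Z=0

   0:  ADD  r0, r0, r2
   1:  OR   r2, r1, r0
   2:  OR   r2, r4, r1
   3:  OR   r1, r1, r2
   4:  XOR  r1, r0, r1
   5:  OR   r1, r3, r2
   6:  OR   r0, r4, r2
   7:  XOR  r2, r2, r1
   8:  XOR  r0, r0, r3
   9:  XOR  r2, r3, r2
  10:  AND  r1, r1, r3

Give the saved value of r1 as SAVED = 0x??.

SAVED = 0x9a

after  0: r0=0xb5 r1=0x98 r2=0x3c r3=0xa5 r4=0x9a  N=1 Z=0
after  1: r0=0xb5 r1=0x98 r2=0xbd r3=0xa5 r4=0x9a  N=1 Z=0
after  2: r0=0xb5 r1=0x98 r2=0x9a r3=0xa5 r4=0x9a  N=1 Z=0
after  3: r0=0xb5 r1=0x9a r2=0x9a r3=0xa5 r4=0x9a  N=1 Z=0
-- IRQ taken; context saved, return-PC = 4 --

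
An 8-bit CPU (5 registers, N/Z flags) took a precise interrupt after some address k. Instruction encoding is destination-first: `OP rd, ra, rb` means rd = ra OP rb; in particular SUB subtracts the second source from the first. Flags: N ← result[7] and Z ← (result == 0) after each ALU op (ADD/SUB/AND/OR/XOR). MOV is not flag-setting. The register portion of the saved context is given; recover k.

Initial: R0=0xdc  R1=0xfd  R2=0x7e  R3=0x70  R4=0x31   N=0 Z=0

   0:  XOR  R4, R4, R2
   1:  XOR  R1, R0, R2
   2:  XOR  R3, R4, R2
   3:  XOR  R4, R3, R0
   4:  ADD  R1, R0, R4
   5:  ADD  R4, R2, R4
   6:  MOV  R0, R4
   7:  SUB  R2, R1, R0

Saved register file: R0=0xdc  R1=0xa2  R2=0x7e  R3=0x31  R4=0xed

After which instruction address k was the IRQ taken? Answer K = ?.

after  0: R0=0xdc R1=0xfd R2=0x7e R3=0x70 R4=0x4f  N=0 Z=0
after  1: R0=0xdc R1=0xa2 R2=0x7e R3=0x70 R4=0x4f  N=1 Z=0
after  2: R0=0xdc R1=0xa2 R2=0x7e R3=0x31 R4=0x4f  N=0 Z=0
after  3: R0=0xdc R1=0xa2 R2=0x7e R3=0x31 R4=0xed  N=1 Z=0
-- IRQ taken; context saved, return-PC = 4 --

K = 3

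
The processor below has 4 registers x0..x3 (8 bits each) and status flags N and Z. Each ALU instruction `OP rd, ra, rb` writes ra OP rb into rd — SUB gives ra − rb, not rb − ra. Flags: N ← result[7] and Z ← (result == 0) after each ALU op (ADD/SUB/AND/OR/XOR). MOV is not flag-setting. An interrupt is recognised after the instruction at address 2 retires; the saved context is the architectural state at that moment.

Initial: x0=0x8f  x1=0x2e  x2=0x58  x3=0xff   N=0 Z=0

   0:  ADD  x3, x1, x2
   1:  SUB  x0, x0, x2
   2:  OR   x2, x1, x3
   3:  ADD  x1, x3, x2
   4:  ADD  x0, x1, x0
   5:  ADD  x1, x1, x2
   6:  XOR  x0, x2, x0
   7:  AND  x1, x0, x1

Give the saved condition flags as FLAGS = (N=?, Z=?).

FLAGS = (N=1, Z=0)

after  0: x0=0x8f x1=0x2e x2=0x58 x3=0x86  N=1 Z=0
after  1: x0=0x37 x1=0x2e x2=0x58 x3=0x86  N=0 Z=0
after  2: x0=0x37 x1=0x2e x2=0xae x3=0x86  N=1 Z=0
-- IRQ taken; context saved, return-PC = 3 --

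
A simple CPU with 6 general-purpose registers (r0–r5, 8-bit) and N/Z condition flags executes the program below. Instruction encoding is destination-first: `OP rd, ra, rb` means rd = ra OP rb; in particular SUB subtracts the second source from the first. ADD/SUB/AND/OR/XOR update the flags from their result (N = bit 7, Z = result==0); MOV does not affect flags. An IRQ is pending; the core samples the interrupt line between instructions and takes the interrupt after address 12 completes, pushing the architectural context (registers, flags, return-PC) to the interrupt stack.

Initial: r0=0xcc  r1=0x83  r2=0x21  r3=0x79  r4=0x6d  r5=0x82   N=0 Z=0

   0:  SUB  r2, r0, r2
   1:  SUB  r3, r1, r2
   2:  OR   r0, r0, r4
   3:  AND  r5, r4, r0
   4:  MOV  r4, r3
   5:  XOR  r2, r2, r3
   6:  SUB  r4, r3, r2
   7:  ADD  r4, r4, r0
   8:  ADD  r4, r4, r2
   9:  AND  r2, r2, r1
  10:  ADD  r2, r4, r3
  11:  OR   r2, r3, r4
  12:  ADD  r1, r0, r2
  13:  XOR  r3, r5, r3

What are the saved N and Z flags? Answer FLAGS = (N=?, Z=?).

FLAGS = (N=1, Z=0)

after  0: r0=0xcc r1=0x83 r2=0xab r3=0x79 r4=0x6d r5=0x82  N=1 Z=0
after  1: r0=0xcc r1=0x83 r2=0xab r3=0xd8 r4=0x6d r5=0x82  N=1 Z=0
after  2: r0=0xed r1=0x83 r2=0xab r3=0xd8 r4=0x6d r5=0x82  N=1 Z=0
after  3: r0=0xed r1=0x83 r2=0xab r3=0xd8 r4=0x6d r5=0x6d  N=0 Z=0
after  4: r0=0xed r1=0x83 r2=0xab r3=0xd8 r4=0xd8 r5=0x6d  N=0 Z=0
after  5: r0=0xed r1=0x83 r2=0x73 r3=0xd8 r4=0xd8 r5=0x6d  N=0 Z=0
after  6: r0=0xed r1=0x83 r2=0x73 r3=0xd8 r4=0x65 r5=0x6d  N=0 Z=0
after  7: r0=0xed r1=0x83 r2=0x73 r3=0xd8 r4=0x52 r5=0x6d  N=0 Z=0
after  8: r0=0xed r1=0x83 r2=0x73 r3=0xd8 r4=0xc5 r5=0x6d  N=1 Z=0
after  9: r0=0xed r1=0x83 r2=0x03 r3=0xd8 r4=0xc5 r5=0x6d  N=0 Z=0
after 10: r0=0xed r1=0x83 r2=0x9d r3=0xd8 r4=0xc5 r5=0x6d  N=1 Z=0
after 11: r0=0xed r1=0x83 r2=0xdd r3=0xd8 r4=0xc5 r5=0x6d  N=1 Z=0
after 12: r0=0xed r1=0xca r2=0xdd r3=0xd8 r4=0xc5 r5=0x6d  N=1 Z=0
-- IRQ taken; context saved, return-PC = 13 --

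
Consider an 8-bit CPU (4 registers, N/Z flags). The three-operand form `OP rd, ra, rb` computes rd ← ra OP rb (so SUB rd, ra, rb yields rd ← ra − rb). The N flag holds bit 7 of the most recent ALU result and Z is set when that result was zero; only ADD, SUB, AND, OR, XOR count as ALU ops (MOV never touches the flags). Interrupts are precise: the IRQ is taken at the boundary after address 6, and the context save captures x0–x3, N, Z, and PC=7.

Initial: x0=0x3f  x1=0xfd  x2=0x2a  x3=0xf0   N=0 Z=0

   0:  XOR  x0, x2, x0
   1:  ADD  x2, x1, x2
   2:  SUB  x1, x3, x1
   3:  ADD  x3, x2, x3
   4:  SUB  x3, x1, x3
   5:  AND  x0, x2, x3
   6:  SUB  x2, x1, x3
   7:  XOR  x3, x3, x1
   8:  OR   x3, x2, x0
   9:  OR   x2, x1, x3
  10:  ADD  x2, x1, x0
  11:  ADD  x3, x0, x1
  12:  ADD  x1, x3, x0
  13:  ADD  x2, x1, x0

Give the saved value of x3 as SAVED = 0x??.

after  0: x0=0x15 x1=0xfd x2=0x2a x3=0xf0  N=0 Z=0
after  1: x0=0x15 x1=0xfd x2=0x27 x3=0xf0  N=0 Z=0
after  2: x0=0x15 x1=0xf3 x2=0x27 x3=0xf0  N=1 Z=0
after  3: x0=0x15 x1=0xf3 x2=0x27 x3=0x17  N=0 Z=0
after  4: x0=0x15 x1=0xf3 x2=0x27 x3=0xdc  N=1 Z=0
after  5: x0=0x04 x1=0xf3 x2=0x27 x3=0xdc  N=0 Z=0
after  6: x0=0x04 x1=0xf3 x2=0x17 x3=0xdc  N=0 Z=0
-- IRQ taken; context saved, return-PC = 7 --

SAVED = 0xdc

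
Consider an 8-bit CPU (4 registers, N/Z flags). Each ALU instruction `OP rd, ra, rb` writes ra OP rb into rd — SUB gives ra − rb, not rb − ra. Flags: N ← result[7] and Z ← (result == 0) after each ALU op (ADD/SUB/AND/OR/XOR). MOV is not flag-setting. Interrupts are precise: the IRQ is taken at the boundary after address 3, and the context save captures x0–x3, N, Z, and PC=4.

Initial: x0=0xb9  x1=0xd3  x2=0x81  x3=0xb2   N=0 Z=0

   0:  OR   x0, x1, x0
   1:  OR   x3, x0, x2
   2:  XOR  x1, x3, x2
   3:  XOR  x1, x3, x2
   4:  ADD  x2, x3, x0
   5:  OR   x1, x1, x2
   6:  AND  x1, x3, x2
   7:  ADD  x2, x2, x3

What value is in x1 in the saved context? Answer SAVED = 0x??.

SAVED = 0x7a

after  0: x0=0xfb x1=0xd3 x2=0x81 x3=0xb2  N=1 Z=0
after  1: x0=0xfb x1=0xd3 x2=0x81 x3=0xfb  N=1 Z=0
after  2: x0=0xfb x1=0x7a x2=0x81 x3=0xfb  N=0 Z=0
after  3: x0=0xfb x1=0x7a x2=0x81 x3=0xfb  N=0 Z=0
-- IRQ taken; context saved, return-PC = 4 --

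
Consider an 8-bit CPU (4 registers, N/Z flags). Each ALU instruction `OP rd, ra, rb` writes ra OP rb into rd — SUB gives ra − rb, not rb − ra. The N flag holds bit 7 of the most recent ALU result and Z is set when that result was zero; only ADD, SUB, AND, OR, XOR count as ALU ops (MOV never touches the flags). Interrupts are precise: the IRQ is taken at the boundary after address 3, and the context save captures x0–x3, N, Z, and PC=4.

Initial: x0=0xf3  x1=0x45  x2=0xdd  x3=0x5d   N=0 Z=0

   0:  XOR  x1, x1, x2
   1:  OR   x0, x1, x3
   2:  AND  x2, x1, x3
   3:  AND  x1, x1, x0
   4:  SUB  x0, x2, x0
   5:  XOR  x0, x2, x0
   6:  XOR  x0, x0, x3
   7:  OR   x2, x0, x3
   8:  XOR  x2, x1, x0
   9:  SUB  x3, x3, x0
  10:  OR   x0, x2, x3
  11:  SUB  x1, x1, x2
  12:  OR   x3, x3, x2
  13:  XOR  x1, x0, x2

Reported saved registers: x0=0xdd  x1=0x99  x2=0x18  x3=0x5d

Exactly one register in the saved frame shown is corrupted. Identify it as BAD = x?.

after  0: x0=0xf3 x1=0x98 x2=0xdd x3=0x5d  N=1 Z=0
after  1: x0=0xdd x1=0x98 x2=0xdd x3=0x5d  N=1 Z=0
after  2: x0=0xdd x1=0x98 x2=0x18 x3=0x5d  N=0 Z=0
after  3: x0=0xdd x1=0x98 x2=0x18 x3=0x5d  N=1 Z=0
-- IRQ taken; context saved, return-PC = 4 --
mismatch: x1: reported 0x99 vs actual 0x98

BAD = x1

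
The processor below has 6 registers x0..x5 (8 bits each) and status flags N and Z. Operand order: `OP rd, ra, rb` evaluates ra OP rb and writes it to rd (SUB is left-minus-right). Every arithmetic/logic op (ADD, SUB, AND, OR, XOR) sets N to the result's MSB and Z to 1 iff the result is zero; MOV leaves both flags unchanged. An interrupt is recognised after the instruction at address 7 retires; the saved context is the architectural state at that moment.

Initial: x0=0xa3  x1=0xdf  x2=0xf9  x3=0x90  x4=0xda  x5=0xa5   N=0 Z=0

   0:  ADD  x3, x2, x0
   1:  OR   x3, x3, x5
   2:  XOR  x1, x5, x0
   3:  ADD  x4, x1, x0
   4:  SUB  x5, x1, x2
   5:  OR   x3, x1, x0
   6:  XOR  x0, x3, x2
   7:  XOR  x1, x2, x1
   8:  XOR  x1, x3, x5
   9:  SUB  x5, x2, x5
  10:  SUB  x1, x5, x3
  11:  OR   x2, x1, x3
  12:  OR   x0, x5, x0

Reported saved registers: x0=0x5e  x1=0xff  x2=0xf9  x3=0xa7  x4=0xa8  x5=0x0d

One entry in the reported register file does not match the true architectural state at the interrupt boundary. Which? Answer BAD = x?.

BAD = x4

after  0: x0=0xa3 x1=0xdf x2=0xf9 x3=0x9c x4=0xda x5=0xa5  N=1 Z=0
after  1: x0=0xa3 x1=0xdf x2=0xf9 x3=0xbd x4=0xda x5=0xa5  N=1 Z=0
after  2: x0=0xa3 x1=0x06 x2=0xf9 x3=0xbd x4=0xda x5=0xa5  N=0 Z=0
after  3: x0=0xa3 x1=0x06 x2=0xf9 x3=0xbd x4=0xa9 x5=0xa5  N=1 Z=0
after  4: x0=0xa3 x1=0x06 x2=0xf9 x3=0xbd x4=0xa9 x5=0x0d  N=0 Z=0
after  5: x0=0xa3 x1=0x06 x2=0xf9 x3=0xa7 x4=0xa9 x5=0x0d  N=1 Z=0
after  6: x0=0x5e x1=0x06 x2=0xf9 x3=0xa7 x4=0xa9 x5=0x0d  N=0 Z=0
after  7: x0=0x5e x1=0xff x2=0xf9 x3=0xa7 x4=0xa9 x5=0x0d  N=1 Z=0
-- IRQ taken; context saved, return-PC = 8 --
mismatch: x4: reported 0xa8 vs actual 0xa9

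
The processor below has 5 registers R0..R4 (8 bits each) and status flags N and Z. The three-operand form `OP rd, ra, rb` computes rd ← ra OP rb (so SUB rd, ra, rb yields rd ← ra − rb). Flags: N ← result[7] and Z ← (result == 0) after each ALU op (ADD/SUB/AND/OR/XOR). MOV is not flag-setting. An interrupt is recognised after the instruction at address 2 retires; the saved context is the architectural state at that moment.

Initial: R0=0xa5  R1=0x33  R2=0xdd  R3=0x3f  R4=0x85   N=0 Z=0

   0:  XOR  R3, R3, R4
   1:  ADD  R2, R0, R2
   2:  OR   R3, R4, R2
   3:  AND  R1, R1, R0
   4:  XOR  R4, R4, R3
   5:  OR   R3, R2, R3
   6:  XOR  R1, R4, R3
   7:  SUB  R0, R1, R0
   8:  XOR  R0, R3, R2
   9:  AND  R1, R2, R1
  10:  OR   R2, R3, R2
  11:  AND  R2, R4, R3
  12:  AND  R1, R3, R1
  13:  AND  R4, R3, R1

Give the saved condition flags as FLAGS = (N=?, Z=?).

after  0: R0=0xa5 R1=0x33 R2=0xdd R3=0xba R4=0x85  N=1 Z=0
after  1: R0=0xa5 R1=0x33 R2=0x82 R3=0xba R4=0x85  N=1 Z=0
after  2: R0=0xa5 R1=0x33 R2=0x82 R3=0x87 R4=0x85  N=1 Z=0
-- IRQ taken; context saved, return-PC = 3 --

FLAGS = (N=1, Z=0)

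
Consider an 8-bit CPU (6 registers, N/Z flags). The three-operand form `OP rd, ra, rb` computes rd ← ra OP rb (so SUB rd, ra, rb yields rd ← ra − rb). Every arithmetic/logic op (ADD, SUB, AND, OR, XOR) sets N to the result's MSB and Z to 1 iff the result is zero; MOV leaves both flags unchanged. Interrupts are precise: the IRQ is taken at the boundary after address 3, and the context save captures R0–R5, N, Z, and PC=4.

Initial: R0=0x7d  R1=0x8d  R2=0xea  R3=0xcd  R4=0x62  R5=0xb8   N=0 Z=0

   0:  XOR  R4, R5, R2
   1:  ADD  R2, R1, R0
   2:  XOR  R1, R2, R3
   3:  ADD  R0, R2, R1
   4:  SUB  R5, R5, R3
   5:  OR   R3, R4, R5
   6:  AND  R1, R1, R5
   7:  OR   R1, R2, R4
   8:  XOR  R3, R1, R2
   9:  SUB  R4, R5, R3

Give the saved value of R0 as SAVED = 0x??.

SAVED = 0xd1

after  0: R0=0x7d R1=0x8d R2=0xea R3=0xcd R4=0x52 R5=0xb8  N=0 Z=0
after  1: R0=0x7d R1=0x8d R2=0x0a R3=0xcd R4=0x52 R5=0xb8  N=0 Z=0
after  2: R0=0x7d R1=0xc7 R2=0x0a R3=0xcd R4=0x52 R5=0xb8  N=1 Z=0
after  3: R0=0xd1 R1=0xc7 R2=0x0a R3=0xcd R4=0x52 R5=0xb8  N=1 Z=0
-- IRQ taken; context saved, return-PC = 4 --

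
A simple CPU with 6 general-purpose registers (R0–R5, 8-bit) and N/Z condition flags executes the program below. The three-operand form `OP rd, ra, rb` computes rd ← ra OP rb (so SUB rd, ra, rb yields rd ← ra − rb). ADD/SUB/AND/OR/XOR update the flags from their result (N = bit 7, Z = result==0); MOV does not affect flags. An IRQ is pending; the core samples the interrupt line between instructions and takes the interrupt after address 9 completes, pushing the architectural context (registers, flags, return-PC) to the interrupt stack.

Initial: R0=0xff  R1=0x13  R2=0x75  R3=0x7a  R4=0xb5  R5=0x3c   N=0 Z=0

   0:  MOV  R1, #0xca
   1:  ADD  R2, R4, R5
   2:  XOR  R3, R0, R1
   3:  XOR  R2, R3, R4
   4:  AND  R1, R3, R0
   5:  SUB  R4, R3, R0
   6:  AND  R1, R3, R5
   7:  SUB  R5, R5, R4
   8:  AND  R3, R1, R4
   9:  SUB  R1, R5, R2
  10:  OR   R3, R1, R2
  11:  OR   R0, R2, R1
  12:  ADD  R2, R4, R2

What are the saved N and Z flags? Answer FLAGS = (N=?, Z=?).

after  0: R0=0xff R1=0xca R2=0x75 R3=0x7a R4=0xb5 R5=0x3c  N=0 Z=0
after  1: R0=0xff R1=0xca R2=0xf1 R3=0x7a R4=0xb5 R5=0x3c  N=1 Z=0
after  2: R0=0xff R1=0xca R2=0xf1 R3=0x35 R4=0xb5 R5=0x3c  N=0 Z=0
after  3: R0=0xff R1=0xca R2=0x80 R3=0x35 R4=0xb5 R5=0x3c  N=1 Z=0
after  4: R0=0xff R1=0x35 R2=0x80 R3=0x35 R4=0xb5 R5=0x3c  N=0 Z=0
after  5: R0=0xff R1=0x35 R2=0x80 R3=0x35 R4=0x36 R5=0x3c  N=0 Z=0
after  6: R0=0xff R1=0x34 R2=0x80 R3=0x35 R4=0x36 R5=0x3c  N=0 Z=0
after  7: R0=0xff R1=0x34 R2=0x80 R3=0x35 R4=0x36 R5=0x06  N=0 Z=0
after  8: R0=0xff R1=0x34 R2=0x80 R3=0x34 R4=0x36 R5=0x06  N=0 Z=0
after  9: R0=0xff R1=0x86 R2=0x80 R3=0x34 R4=0x36 R5=0x06  N=1 Z=0
-- IRQ taken; context saved, return-PC = 10 --

FLAGS = (N=1, Z=0)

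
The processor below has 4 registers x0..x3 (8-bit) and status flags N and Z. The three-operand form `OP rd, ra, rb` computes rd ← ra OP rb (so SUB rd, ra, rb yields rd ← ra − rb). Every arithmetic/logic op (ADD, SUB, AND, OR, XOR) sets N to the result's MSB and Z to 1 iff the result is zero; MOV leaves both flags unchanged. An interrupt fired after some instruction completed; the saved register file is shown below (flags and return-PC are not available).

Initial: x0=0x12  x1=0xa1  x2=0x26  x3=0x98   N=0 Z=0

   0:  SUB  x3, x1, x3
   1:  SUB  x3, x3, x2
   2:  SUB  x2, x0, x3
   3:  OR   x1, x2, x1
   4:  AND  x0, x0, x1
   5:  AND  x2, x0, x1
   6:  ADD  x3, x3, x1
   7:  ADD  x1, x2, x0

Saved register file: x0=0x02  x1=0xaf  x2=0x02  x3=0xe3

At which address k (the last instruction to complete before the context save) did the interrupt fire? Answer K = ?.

K = 5

after  0: x0=0x12 x1=0xa1 x2=0x26 x3=0x09  N=0 Z=0
after  1: x0=0x12 x1=0xa1 x2=0x26 x3=0xe3  N=1 Z=0
after  2: x0=0x12 x1=0xa1 x2=0x2f x3=0xe3  N=0 Z=0
after  3: x0=0x12 x1=0xaf x2=0x2f x3=0xe3  N=1 Z=0
after  4: x0=0x02 x1=0xaf x2=0x2f x3=0xe3  N=0 Z=0
after  5: x0=0x02 x1=0xaf x2=0x02 x3=0xe3  N=0 Z=0
-- IRQ taken; context saved, return-PC = 6 --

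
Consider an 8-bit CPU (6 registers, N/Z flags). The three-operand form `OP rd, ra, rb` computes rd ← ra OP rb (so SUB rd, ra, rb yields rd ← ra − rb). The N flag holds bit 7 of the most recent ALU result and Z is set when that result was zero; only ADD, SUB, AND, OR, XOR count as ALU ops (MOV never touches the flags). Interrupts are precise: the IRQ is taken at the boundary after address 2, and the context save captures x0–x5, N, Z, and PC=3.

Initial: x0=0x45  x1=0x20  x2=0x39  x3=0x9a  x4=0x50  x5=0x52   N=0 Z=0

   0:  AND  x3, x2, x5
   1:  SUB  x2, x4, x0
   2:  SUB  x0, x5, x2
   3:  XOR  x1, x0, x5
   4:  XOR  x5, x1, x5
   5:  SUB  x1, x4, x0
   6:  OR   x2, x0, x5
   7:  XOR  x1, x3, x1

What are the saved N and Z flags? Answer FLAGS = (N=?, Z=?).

after  0: x0=0x45 x1=0x20 x2=0x39 x3=0x10 x4=0x50 x5=0x52  N=0 Z=0
after  1: x0=0x45 x1=0x20 x2=0x0b x3=0x10 x4=0x50 x5=0x52  N=0 Z=0
after  2: x0=0x47 x1=0x20 x2=0x0b x3=0x10 x4=0x50 x5=0x52  N=0 Z=0
-- IRQ taken; context saved, return-PC = 3 --

FLAGS = (N=0, Z=0)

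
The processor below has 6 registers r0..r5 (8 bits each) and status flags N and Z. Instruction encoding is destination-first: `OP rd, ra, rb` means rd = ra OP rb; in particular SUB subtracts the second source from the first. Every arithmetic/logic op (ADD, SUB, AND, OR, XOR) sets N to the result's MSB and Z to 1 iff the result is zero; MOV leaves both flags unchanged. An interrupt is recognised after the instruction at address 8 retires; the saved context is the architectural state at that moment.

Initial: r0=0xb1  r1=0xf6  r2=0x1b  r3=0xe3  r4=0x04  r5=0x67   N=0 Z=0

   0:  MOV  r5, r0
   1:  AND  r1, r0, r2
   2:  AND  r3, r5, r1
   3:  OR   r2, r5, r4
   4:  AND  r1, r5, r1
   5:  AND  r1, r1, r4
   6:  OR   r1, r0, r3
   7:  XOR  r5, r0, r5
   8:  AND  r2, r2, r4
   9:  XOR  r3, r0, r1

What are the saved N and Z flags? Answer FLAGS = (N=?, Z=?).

after  0: r0=0xb1 r1=0xf6 r2=0x1b r3=0xe3 r4=0x04 r5=0xb1  N=0 Z=0
after  1: r0=0xb1 r1=0x11 r2=0x1b r3=0xe3 r4=0x04 r5=0xb1  N=0 Z=0
after  2: r0=0xb1 r1=0x11 r2=0x1b r3=0x11 r4=0x04 r5=0xb1  N=0 Z=0
after  3: r0=0xb1 r1=0x11 r2=0xb5 r3=0x11 r4=0x04 r5=0xb1  N=1 Z=0
after  4: r0=0xb1 r1=0x11 r2=0xb5 r3=0x11 r4=0x04 r5=0xb1  N=0 Z=0
after  5: r0=0xb1 r1=0x00 r2=0xb5 r3=0x11 r4=0x04 r5=0xb1  N=0 Z=1
after  6: r0=0xb1 r1=0xb1 r2=0xb5 r3=0x11 r4=0x04 r5=0xb1  N=1 Z=0
after  7: r0=0xb1 r1=0xb1 r2=0xb5 r3=0x11 r4=0x04 r5=0x00  N=0 Z=1
after  8: r0=0xb1 r1=0xb1 r2=0x04 r3=0x11 r4=0x04 r5=0x00  N=0 Z=0
-- IRQ taken; context saved, return-PC = 9 --

FLAGS = (N=0, Z=0)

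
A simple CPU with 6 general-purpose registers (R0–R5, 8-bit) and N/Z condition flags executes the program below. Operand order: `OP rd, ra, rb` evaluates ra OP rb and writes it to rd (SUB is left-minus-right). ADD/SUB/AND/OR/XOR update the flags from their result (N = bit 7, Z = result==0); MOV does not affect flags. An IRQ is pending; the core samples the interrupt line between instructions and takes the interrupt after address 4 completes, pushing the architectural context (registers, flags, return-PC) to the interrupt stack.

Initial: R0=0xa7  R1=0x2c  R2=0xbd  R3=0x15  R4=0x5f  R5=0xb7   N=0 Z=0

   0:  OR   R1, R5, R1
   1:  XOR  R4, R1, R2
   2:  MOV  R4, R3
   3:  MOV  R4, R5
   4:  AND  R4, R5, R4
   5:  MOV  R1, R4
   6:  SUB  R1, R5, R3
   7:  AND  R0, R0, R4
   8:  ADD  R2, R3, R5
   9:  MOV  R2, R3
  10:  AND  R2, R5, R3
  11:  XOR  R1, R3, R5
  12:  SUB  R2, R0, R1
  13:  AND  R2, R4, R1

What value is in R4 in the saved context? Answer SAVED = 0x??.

after  0: R0=0xa7 R1=0xbf R2=0xbd R3=0x15 R4=0x5f R5=0xb7  N=1 Z=0
after  1: R0=0xa7 R1=0xbf R2=0xbd R3=0x15 R4=0x02 R5=0xb7  N=0 Z=0
after  2: R0=0xa7 R1=0xbf R2=0xbd R3=0x15 R4=0x15 R5=0xb7  N=0 Z=0
after  3: R0=0xa7 R1=0xbf R2=0xbd R3=0x15 R4=0xb7 R5=0xb7  N=0 Z=0
after  4: R0=0xa7 R1=0xbf R2=0xbd R3=0x15 R4=0xb7 R5=0xb7  N=1 Z=0
-- IRQ taken; context saved, return-PC = 5 --

SAVED = 0xb7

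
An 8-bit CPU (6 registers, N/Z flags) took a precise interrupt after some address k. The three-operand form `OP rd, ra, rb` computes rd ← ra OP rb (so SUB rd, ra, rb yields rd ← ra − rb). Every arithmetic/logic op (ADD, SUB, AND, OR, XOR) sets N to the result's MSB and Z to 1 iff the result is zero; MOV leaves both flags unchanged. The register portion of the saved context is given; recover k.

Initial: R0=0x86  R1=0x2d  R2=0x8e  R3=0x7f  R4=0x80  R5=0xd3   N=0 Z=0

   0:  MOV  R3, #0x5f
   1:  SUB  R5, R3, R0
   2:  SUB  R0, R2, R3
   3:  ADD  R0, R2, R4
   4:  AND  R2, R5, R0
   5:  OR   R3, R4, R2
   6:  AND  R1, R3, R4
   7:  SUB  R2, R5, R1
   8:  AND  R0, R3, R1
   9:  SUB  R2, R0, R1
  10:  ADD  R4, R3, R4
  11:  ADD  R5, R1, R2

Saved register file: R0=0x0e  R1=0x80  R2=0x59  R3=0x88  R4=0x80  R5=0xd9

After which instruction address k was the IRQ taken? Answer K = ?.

K = 7

after  0: R0=0x86 R1=0x2d R2=0x8e R3=0x5f R4=0x80 R5=0xd3  N=0 Z=0
after  1: R0=0x86 R1=0x2d R2=0x8e R3=0x5f R4=0x80 R5=0xd9  N=1 Z=0
after  2: R0=0x2f R1=0x2d R2=0x8e R3=0x5f R4=0x80 R5=0xd9  N=0 Z=0
after  3: R0=0x0e R1=0x2d R2=0x8e R3=0x5f R4=0x80 R5=0xd9  N=0 Z=0
after  4: R0=0x0e R1=0x2d R2=0x08 R3=0x5f R4=0x80 R5=0xd9  N=0 Z=0
after  5: R0=0x0e R1=0x2d R2=0x08 R3=0x88 R4=0x80 R5=0xd9  N=1 Z=0
after  6: R0=0x0e R1=0x80 R2=0x08 R3=0x88 R4=0x80 R5=0xd9  N=1 Z=0
after  7: R0=0x0e R1=0x80 R2=0x59 R3=0x88 R4=0x80 R5=0xd9  N=0 Z=0
-- IRQ taken; context saved, return-PC = 8 --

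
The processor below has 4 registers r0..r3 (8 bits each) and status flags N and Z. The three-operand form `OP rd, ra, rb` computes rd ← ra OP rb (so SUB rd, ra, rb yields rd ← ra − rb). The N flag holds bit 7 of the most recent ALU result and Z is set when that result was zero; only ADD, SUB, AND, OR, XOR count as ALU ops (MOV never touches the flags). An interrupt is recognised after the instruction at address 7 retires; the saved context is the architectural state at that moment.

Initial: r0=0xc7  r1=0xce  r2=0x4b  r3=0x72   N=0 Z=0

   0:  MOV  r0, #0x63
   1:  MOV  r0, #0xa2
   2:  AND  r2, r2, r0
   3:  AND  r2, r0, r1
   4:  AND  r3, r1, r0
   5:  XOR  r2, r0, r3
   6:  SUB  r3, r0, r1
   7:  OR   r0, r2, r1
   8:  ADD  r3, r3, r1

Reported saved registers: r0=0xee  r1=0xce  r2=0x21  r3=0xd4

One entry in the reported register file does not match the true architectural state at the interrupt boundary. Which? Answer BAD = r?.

BAD = r2

after  0: r0=0x63 r1=0xce r2=0x4b r3=0x72  N=0 Z=0
after  1: r0=0xa2 r1=0xce r2=0x4b r3=0x72  N=0 Z=0
after  2: r0=0xa2 r1=0xce r2=0x02 r3=0x72  N=0 Z=0
after  3: r0=0xa2 r1=0xce r2=0x82 r3=0x72  N=1 Z=0
after  4: r0=0xa2 r1=0xce r2=0x82 r3=0x82  N=1 Z=0
after  5: r0=0xa2 r1=0xce r2=0x20 r3=0x82  N=0 Z=0
after  6: r0=0xa2 r1=0xce r2=0x20 r3=0xd4  N=1 Z=0
after  7: r0=0xee r1=0xce r2=0x20 r3=0xd4  N=1 Z=0
-- IRQ taken; context saved, return-PC = 8 --
mismatch: r2: reported 0x21 vs actual 0x20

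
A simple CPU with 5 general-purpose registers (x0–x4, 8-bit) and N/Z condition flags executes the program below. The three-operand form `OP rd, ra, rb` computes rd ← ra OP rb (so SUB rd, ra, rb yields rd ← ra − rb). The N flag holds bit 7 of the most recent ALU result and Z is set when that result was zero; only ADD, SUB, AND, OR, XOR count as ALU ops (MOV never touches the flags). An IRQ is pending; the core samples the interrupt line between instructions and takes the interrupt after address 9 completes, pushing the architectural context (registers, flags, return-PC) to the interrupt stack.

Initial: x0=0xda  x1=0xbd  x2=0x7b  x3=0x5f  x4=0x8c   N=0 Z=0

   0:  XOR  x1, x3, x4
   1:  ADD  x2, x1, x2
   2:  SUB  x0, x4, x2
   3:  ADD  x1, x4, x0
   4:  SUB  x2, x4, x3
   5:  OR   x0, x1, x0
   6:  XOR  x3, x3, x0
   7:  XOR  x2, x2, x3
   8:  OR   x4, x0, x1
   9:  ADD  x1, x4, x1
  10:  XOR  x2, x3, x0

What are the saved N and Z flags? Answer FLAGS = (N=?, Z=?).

after  0: x0=0xda x1=0xd3 x2=0x7b x3=0x5f x4=0x8c  N=1 Z=0
after  1: x0=0xda x1=0xd3 x2=0x4e x3=0x5f x4=0x8c  N=0 Z=0
after  2: x0=0x3e x1=0xd3 x2=0x4e x3=0x5f x4=0x8c  N=0 Z=0
after  3: x0=0x3e x1=0xca x2=0x4e x3=0x5f x4=0x8c  N=1 Z=0
after  4: x0=0x3e x1=0xca x2=0x2d x3=0x5f x4=0x8c  N=0 Z=0
after  5: x0=0xfe x1=0xca x2=0x2d x3=0x5f x4=0x8c  N=1 Z=0
after  6: x0=0xfe x1=0xca x2=0x2d x3=0xa1 x4=0x8c  N=1 Z=0
after  7: x0=0xfe x1=0xca x2=0x8c x3=0xa1 x4=0x8c  N=1 Z=0
after  8: x0=0xfe x1=0xca x2=0x8c x3=0xa1 x4=0xfe  N=1 Z=0
after  9: x0=0xfe x1=0xc8 x2=0x8c x3=0xa1 x4=0xfe  N=1 Z=0
-- IRQ taken; context saved, return-PC = 10 --

FLAGS = (N=1, Z=0)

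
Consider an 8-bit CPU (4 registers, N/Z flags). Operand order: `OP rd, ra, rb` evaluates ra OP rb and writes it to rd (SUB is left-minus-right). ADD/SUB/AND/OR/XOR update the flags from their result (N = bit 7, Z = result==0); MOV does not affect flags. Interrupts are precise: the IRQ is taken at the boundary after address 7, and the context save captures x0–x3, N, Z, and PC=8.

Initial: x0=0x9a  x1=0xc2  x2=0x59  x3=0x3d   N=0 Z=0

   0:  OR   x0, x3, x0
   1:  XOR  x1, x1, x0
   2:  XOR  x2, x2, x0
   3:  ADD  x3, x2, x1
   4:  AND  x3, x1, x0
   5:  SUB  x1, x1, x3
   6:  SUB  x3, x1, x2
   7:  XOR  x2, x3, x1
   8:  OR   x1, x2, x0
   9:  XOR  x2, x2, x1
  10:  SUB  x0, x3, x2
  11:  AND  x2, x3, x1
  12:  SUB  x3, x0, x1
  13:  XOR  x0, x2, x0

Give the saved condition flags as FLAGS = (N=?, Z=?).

after  0: x0=0xbf x1=0xc2 x2=0x59 x3=0x3d  N=1 Z=0
after  1: x0=0xbf x1=0x7d x2=0x59 x3=0x3d  N=0 Z=0
after  2: x0=0xbf x1=0x7d x2=0xe6 x3=0x3d  N=1 Z=0
after  3: x0=0xbf x1=0x7d x2=0xe6 x3=0x63  N=0 Z=0
after  4: x0=0xbf x1=0x7d x2=0xe6 x3=0x3d  N=0 Z=0
after  5: x0=0xbf x1=0x40 x2=0xe6 x3=0x3d  N=0 Z=0
after  6: x0=0xbf x1=0x40 x2=0xe6 x3=0x5a  N=0 Z=0
after  7: x0=0xbf x1=0x40 x2=0x1a x3=0x5a  N=0 Z=0
-- IRQ taken; context saved, return-PC = 8 --

FLAGS = (N=0, Z=0)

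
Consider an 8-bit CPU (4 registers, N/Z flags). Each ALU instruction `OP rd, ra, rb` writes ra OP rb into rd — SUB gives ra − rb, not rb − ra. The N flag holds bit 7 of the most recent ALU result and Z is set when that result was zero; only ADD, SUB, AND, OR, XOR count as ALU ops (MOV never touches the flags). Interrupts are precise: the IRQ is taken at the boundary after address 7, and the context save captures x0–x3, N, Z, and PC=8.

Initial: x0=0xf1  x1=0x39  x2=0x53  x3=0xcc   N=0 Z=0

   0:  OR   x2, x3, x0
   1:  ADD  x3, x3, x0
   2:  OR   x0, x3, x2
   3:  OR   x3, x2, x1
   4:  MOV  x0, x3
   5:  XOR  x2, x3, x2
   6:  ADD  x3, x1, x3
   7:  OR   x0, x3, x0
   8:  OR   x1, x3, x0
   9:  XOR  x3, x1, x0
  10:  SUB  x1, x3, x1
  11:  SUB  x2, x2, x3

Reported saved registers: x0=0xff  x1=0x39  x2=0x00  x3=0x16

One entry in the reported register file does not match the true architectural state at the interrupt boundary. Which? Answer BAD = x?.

BAD = x3

after  0: x0=0xf1 x1=0x39 x2=0xfd x3=0xcc  N=1 Z=0
after  1: x0=0xf1 x1=0x39 x2=0xfd x3=0xbd  N=1 Z=0
after  2: x0=0xfd x1=0x39 x2=0xfd x3=0xbd  N=1 Z=0
after  3: x0=0xfd x1=0x39 x2=0xfd x3=0xfd  N=1 Z=0
after  4: x0=0xfd x1=0x39 x2=0xfd x3=0xfd  N=1 Z=0
after  5: x0=0xfd x1=0x39 x2=0x00 x3=0xfd  N=0 Z=1
after  6: x0=0xfd x1=0x39 x2=0x00 x3=0x36  N=0 Z=0
after  7: x0=0xff x1=0x39 x2=0x00 x3=0x36  N=1 Z=0
-- IRQ taken; context saved, return-PC = 8 --
mismatch: x3: reported 0x16 vs actual 0x36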